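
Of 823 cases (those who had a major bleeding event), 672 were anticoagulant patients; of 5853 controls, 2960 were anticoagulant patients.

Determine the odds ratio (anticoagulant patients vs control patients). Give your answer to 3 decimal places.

OR = 4.350

odds, anticoagulant patients = 672/2960 = 0.22703
odds, control patients = 151/2893 = 0.05219
OR = 0.22703 / 0.05219 = 4.350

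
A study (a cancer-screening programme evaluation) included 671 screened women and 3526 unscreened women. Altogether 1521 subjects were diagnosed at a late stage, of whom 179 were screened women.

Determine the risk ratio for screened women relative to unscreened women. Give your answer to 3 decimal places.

screened women without the outcome: 671 − 179 = 492
unscreened women with the outcome: 1521 − 179 = 1342
unscreened women without the outcome: 3526 − 1342 = 2184
risk, screened women = 179/671 = 0.2668
risk, unscreened women = 1342/3526 = 0.3806
RR = 0.2668 / 0.3806 = 0.701

RR: 0.701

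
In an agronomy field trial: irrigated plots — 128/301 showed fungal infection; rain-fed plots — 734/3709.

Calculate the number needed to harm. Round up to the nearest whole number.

risk, irrigated plots = 128/301 = 0.425249
risk, rain-fed plots = 734/3709 = 0.197897
absolute risk difference = 0.227352
1 / 0.227352 = 4.398 → round up → 5

NNH = 5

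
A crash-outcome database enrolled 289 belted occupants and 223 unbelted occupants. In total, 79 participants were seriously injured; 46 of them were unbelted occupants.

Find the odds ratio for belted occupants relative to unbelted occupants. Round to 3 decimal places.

belted occupants with the outcome: 79 − 46 = 33
belted occupants without the outcome: 289 − 33 = 256
unbelted occupants without the outcome: 223 − 46 = 177
odds, belted occupants = 33/256 = 0.1289
odds, unbelted occupants = 46/177 = 0.2599
OR = 0.1289 / 0.2599 = 0.496

OR ≈ 0.496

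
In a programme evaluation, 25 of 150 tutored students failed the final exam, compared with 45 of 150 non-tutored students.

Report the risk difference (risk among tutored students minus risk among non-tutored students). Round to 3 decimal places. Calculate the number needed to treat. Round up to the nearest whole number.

RD = -0.133; NNT = 8

risk, tutored students = 25/150 = 0.1667
risk, non-tutored students = 45/150 = 0.3000
risk difference = 0.1667 − 0.3000 = -0.133
absolute risk difference = 0.133333
1 / 0.133333 = 7.500 → round up → 8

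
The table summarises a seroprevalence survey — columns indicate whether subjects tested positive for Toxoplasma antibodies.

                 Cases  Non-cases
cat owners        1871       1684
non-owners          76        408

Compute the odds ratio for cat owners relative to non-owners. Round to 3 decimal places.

OR = (1871 × 408) / (1684 × 76) = 763368/127984 ≈ 5.965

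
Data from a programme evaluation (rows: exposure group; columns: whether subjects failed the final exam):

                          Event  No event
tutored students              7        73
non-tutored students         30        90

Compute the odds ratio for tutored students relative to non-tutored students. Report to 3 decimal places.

odds, tutored students = 7/73 = 0.0959
odds, non-tutored students = 30/90 = 0.3333
OR = 0.0959 / 0.3333 = 0.288

OR ≈ 0.288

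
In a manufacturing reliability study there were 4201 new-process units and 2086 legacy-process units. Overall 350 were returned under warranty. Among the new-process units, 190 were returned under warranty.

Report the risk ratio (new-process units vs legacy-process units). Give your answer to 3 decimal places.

new-process units without the outcome: 4201 − 190 = 4011
legacy-process units with the outcome: 350 − 190 = 160
legacy-process units without the outcome: 2086 − 160 = 1926
risk, new-process units = 190/4201 = 0.04523
risk, legacy-process units = 160/2086 = 0.07670
RR = 0.04523 / 0.07670 = 0.590

0.590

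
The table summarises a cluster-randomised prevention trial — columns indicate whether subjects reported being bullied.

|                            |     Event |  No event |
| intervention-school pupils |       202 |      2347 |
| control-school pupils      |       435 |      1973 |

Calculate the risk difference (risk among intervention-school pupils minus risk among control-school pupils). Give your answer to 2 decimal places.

-0.10

risk, intervention-school pupils = 202/2549 = 0.0792
risk, control-school pupils = 435/2408 = 0.1806
risk difference = 0.0792 − 0.1806 = -0.10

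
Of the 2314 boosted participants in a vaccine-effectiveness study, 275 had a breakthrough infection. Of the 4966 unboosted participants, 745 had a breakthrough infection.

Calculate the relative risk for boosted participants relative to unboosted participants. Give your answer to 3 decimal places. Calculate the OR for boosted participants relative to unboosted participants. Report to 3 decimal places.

RR = 0.792; OR = 0.764

risk, boosted participants = 275/2314 = 0.1188
risk, unboosted participants = 745/4966 = 0.1500
RR = 0.1188 / 0.1500 = 0.792
OR = (275 × 4221) / (2039 × 745) = 1160775/1519055 ≈ 0.764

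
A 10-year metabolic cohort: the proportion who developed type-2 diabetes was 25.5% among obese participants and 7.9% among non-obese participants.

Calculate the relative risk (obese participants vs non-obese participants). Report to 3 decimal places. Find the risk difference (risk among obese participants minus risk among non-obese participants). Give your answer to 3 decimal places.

RR = 0.2550 / 0.0790 = 3.228
risk difference = 0.2550 − 0.0790 = 0.176

RR = 3.228; RD = 0.176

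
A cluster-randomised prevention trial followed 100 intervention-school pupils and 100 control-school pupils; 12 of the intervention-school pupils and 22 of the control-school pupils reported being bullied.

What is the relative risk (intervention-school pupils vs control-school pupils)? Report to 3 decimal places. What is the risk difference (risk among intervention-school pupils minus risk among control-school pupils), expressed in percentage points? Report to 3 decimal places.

RR = 0.545; RD = -10.000

risk, intervention-school pupils = 12/100 = 0.1200
risk, control-school pupils = 22/100 = 0.2200
RR = 0.1200 / 0.2200 = 0.545
risk difference = 0.1200 − 0.2200 = -0.1000 → -10.000 percentage points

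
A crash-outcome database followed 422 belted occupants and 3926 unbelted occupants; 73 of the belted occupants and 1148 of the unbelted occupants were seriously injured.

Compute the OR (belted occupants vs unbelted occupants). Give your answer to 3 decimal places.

OR: 0.506

odds, belted occupants = 73/349 = 0.2092
odds, unbelted occupants = 1148/2778 = 0.4132
OR = 0.2092 / 0.4132 = 0.506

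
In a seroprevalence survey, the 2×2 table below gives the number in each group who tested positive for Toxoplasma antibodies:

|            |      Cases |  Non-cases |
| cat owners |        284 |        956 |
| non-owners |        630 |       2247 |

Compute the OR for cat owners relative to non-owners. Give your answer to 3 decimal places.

odds, cat owners = 284/956 = 0.2971
odds, non-owners = 630/2247 = 0.2804
OR = 0.2971 / 0.2804 = 1.060

OR: 1.060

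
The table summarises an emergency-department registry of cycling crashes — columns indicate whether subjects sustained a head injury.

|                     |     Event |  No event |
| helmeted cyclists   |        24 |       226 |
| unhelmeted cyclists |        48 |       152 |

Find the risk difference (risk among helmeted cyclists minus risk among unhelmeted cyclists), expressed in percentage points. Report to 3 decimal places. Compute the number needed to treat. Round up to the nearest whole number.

risk, helmeted cyclists = 24/250 = 0.0960
risk, unhelmeted cyclists = 48/200 = 0.2400
risk difference = 0.0960 − 0.2400 = -0.1440 → -14.400 percentage points
absolute risk difference = 0.144000
1 / 0.144000 = 6.944 → round up → 7

RD = -14.400; NNT = 7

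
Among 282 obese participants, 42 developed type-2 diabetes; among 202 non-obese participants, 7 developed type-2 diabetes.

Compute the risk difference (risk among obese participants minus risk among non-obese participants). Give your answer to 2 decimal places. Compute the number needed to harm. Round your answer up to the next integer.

RD = 0.11; NNH = 9

risk, obese participants = 42/282 = 0.14894
risk, non-obese participants = 7/202 = 0.03465
risk difference = 0.14894 − 0.03465 = 0.11
absolute risk difference = 0.114283
1 / 0.114283 = 8.750 → round up → 9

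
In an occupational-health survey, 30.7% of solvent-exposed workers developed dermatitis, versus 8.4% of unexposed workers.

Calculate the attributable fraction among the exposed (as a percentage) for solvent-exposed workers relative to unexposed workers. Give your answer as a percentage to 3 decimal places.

AR% = (0.3070 − 0.0840) / 0.3070 = 0.7264 → 72.638%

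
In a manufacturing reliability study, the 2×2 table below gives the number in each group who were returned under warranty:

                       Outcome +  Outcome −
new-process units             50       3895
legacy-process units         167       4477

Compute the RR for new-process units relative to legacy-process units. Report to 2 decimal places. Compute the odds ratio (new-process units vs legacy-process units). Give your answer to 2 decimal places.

risk, new-process units = 50/3945 = 0.01267
risk, legacy-process units = 167/4644 = 0.03596
RR = 0.01267 / 0.03596 = 0.35
odds, new-process units = 50/3895 = 0.01284
odds, legacy-process units = 167/4477 = 0.03730
OR = 0.01284 / 0.03730 = 0.34

RR = 0.35; OR = 0.34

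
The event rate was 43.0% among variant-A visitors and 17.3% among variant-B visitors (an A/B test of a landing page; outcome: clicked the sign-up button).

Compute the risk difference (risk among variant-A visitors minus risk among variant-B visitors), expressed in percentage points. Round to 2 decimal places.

RD ≈ 25.70

risk difference = 0.4300 − 0.1730 = 0.2570 → 25.70 percentage points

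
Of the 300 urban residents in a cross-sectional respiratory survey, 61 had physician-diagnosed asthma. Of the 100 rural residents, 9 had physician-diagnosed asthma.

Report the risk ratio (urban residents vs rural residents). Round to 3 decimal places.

2.259

risk, urban residents = 61/300 = 0.2033
risk, rural residents = 9/100 = 0.0900
RR = 0.2033 / 0.0900 = 2.259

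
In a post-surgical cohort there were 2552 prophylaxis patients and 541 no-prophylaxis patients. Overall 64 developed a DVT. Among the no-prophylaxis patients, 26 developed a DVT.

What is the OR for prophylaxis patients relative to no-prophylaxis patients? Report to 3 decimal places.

prophylaxis patients with the outcome: 64 − 26 = 38
prophylaxis patients without the outcome: 2552 − 38 = 2514
no-prophylaxis patients without the outcome: 541 − 26 = 515
OR = (38 × 515) / (2514 × 26) = 19570/65364 ≈ 0.299

OR ≈ 0.299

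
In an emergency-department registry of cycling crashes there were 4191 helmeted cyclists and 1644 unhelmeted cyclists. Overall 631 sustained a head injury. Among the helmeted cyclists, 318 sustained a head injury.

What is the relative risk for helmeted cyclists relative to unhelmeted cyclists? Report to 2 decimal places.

helmeted cyclists without the outcome: 4191 − 318 = 3873
unhelmeted cyclists with the outcome: 631 − 318 = 313
unhelmeted cyclists without the outcome: 1644 − 313 = 1331
risk, helmeted cyclists = 318/4191 = 0.0759
risk, unhelmeted cyclists = 313/1644 = 0.1904
RR = 0.0759 / 0.1904 = 0.40

0.40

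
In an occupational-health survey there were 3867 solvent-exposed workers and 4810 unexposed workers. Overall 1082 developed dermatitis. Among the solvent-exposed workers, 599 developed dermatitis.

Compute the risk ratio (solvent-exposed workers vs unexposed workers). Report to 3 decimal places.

solvent-exposed workers without the outcome: 3867 − 599 = 3268
unexposed workers with the outcome: 1082 − 599 = 483
unexposed workers without the outcome: 4810 − 483 = 4327
risk, solvent-exposed workers = 599/3867 = 0.1549
risk, unexposed workers = 483/4810 = 0.1004
RR = 0.1549 / 0.1004 = 1.543

1.543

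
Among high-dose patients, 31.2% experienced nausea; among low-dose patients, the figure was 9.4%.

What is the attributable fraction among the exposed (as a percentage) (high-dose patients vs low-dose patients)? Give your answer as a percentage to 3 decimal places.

AR% = (0.3120 − 0.0940) / 0.3120 = 0.6987 → 69.872%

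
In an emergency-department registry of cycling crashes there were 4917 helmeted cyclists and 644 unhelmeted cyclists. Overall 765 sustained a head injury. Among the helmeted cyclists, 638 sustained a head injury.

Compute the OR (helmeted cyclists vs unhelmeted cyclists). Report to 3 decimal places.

OR = 0.607

helmeted cyclists without the outcome: 4917 − 638 = 4279
unhelmeted cyclists with the outcome: 765 − 638 = 127
unhelmeted cyclists without the outcome: 644 − 127 = 517
OR = (638 × 517) / (4279 × 127) = 329846/543433 ≈ 0.607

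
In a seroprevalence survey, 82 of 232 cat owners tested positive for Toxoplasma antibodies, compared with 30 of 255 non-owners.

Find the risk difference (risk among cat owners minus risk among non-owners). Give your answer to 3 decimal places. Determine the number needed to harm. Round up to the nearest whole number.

risk, cat owners = 82/232 = 0.3534
risk, non-owners = 30/255 = 0.1176
risk difference = 0.3534 − 0.1176 = 0.236
absolute risk difference = 0.235801
1 / 0.235801 = 4.241 → round up → 5

RD = 0.236; NNH = 5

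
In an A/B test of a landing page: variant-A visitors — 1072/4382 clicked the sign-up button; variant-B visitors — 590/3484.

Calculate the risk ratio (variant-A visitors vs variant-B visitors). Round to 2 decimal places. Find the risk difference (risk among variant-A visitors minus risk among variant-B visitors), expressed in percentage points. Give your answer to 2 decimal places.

risk, variant-A visitors = 1072/4382 = 0.2446
risk, variant-B visitors = 590/3484 = 0.1693
RR = 0.2446 / 0.1693 = 1.44
risk difference = 0.2446 − 0.1693 = 0.0753 → 7.53 percentage points

RR = 1.44; RD = 7.53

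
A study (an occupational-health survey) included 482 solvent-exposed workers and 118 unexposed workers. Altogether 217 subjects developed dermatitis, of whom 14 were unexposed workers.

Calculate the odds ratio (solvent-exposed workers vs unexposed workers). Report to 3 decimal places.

OR: 5.405

solvent-exposed workers with the outcome: 217 − 14 = 203
solvent-exposed workers without the outcome: 482 − 203 = 279
unexposed workers without the outcome: 118 − 14 = 104
OR = (203 × 104) / (279 × 14) = 21112/3906 ≈ 5.405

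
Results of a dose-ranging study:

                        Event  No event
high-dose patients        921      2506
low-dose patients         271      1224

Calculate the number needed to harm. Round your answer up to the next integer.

NNH = 12

risk, high-dose patients = 921/3427 = 0.268748
risk, low-dose patients = 271/1495 = 0.181271
absolute risk difference = 0.087477
1 / 0.087477 = 11.432 → round up → 12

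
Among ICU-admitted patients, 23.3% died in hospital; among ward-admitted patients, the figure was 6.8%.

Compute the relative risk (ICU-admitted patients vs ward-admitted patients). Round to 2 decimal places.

RR = 0.2330 / 0.0680 = 3.43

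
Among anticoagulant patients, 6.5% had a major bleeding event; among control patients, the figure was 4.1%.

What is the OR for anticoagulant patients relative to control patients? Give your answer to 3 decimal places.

odds, anticoagulant patients = 0.06500/0.93500 = 0.06952
odds, control patients = 0.04100/0.95900 = 0.04275
OR = 0.06952 / 0.04275 = 1.626

1.626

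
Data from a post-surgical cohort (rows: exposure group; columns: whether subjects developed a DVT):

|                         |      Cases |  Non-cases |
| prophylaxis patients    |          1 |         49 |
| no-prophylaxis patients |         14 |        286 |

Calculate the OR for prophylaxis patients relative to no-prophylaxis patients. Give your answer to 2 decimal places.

0.42

odds, prophylaxis patients = 1/49 = 0.02041
odds, no-prophylaxis patients = 14/286 = 0.04895
OR = 0.02041 / 0.04895 = 0.42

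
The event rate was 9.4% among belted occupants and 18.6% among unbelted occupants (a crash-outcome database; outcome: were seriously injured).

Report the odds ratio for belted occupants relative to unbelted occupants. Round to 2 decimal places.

OR: 0.45

odds, belted occupants = 0.0940/0.9060 = 0.1038
odds, unbelted occupants = 0.1860/0.8140 = 0.2285
OR = 0.1038 / 0.2285 = 0.45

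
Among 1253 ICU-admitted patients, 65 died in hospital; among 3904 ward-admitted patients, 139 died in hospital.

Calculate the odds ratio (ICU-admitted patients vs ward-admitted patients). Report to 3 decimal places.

OR = (65 × 3765) / (1188 × 139) = 244725/165132 ≈ 1.482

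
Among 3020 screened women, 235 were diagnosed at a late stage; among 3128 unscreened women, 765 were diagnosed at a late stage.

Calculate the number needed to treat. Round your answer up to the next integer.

risk, screened women = 235/3020 = 0.077815
risk, unscreened women = 765/3128 = 0.244565
absolute risk difference = 0.166751
1 / 0.166751 = 5.997 → round up → 6

6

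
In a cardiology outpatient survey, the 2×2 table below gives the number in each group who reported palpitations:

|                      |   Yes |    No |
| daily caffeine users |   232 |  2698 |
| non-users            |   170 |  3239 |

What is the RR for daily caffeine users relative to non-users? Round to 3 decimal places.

RR ≈ 1.588

risk, daily caffeine users = 232/2930 = 0.07918
risk, non-users = 170/3409 = 0.04987
RR = 0.07918 / 0.04987 = 1.588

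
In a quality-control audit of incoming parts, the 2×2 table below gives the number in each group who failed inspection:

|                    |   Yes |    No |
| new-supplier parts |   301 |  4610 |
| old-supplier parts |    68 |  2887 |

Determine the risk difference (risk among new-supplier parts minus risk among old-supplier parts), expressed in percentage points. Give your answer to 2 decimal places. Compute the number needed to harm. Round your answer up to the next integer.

RD = 3.83; NNH = 27

risk, new-supplier parts = 301/4911 = 0.06129
risk, old-supplier parts = 68/2955 = 0.02301
risk difference = 0.06129 − 0.02301 = 0.03828 → 3.83 percentage points
absolute risk difference = 0.038279
1 / 0.038279 = 26.124 → round up → 27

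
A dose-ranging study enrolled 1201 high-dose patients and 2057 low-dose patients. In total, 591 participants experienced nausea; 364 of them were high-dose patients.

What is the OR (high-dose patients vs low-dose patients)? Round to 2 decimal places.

high-dose patients without the outcome: 1201 − 364 = 837
low-dose patients with the outcome: 591 − 364 = 227
low-dose patients without the outcome: 2057 − 227 = 1830
OR = (364 × 1830) / (837 × 227) = 666120/189999 ≈ 3.51

3.51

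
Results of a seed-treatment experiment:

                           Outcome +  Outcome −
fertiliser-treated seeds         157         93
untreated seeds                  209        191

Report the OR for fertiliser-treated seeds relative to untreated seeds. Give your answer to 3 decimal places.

OR = (157 × 191) / (93 × 209) = 29987/19437 ≈ 1.543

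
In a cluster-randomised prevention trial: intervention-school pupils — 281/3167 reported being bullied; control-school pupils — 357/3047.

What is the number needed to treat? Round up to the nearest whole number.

risk, intervention-school pupils = 281/3167 = 0.088728
risk, control-school pupils = 357/3047 = 0.117164
absolute risk difference = 0.028437
1 / 0.028437 = 35.165 → round up → 36

NNT ≈ 36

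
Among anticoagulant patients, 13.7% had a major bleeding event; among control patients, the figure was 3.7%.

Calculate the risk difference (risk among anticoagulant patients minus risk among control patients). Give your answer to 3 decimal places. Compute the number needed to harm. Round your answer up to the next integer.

risk difference = 0.13700 − 0.03700 = 0.100
absolute risk difference = 0.100000
1 / 0.100000 = 10.000 → round up → 10

RD = 0.100; NNH = 10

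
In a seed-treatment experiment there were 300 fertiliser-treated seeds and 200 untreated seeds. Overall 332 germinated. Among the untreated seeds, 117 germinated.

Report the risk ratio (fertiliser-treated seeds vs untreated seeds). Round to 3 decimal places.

fertiliser-treated seeds with the outcome: 332 − 117 = 215
fertiliser-treated seeds without the outcome: 300 − 215 = 85
untreated seeds without the outcome: 200 − 117 = 83
risk, fertiliser-treated seeds = 215/300 = 0.7167
risk, untreated seeds = 117/200 = 0.5850
RR = 0.7167 / 0.5850 = 1.225

RR = 1.225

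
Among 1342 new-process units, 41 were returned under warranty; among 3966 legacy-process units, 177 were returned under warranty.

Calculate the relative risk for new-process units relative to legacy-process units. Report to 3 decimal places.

0.685

risk, new-process units = 41/1342 = 0.03055
risk, legacy-process units = 177/3966 = 0.04463
RR = 0.03055 / 0.04463 = 0.685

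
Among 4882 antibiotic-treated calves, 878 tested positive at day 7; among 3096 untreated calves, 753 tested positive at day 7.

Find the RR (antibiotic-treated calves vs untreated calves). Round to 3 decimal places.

risk, antibiotic-treated calves = 878/4882 = 0.1798
risk, untreated calves = 753/3096 = 0.2432
RR = 0.1798 / 0.2432 = 0.739

0.739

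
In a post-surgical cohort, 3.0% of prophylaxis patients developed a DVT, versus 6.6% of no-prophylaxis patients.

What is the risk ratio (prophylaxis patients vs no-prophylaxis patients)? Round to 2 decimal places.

RR = 0.03000 / 0.06600 = 0.45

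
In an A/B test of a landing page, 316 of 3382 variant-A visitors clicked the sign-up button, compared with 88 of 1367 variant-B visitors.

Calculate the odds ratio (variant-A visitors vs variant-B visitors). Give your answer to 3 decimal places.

OR = (316 × 1279) / (3066 × 88) = 404164/269808 ≈ 1.498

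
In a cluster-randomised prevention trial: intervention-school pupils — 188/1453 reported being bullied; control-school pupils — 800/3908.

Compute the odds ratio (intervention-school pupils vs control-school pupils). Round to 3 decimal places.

OR = (188 × 3108) / (1265 × 800) = 584304/1012000 ≈ 0.577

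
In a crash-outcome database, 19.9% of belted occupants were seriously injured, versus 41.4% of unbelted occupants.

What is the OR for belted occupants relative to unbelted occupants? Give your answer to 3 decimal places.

0.352

odds, belted occupants = 0.1990/0.8010 = 0.2484
odds, unbelted occupants = 0.4140/0.5860 = 0.7065
OR = 0.2484 / 0.7065 = 0.352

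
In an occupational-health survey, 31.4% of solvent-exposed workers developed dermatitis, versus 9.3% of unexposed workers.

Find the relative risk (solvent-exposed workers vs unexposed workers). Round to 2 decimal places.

RR = 0.3140 / 0.0930 = 3.38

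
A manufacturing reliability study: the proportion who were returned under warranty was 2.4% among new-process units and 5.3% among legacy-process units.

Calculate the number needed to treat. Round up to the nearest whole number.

absolute risk difference = 0.029000
1 / 0.029000 = 34.483 → round up → 35

35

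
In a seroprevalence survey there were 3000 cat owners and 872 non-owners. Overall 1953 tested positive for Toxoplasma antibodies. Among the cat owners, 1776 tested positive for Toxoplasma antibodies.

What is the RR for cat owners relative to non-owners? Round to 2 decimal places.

2.92

cat owners without the outcome: 3000 − 1776 = 1224
non-owners with the outcome: 1953 − 1776 = 177
non-owners without the outcome: 872 − 177 = 695
risk, cat owners = 1776/3000 = 0.5920
risk, non-owners = 177/872 = 0.2030
RR = 0.5920 / 0.2030 = 2.92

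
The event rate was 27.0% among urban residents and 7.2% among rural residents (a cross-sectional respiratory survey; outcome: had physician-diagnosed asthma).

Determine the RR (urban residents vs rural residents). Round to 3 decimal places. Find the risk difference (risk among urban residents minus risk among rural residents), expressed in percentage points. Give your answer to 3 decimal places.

RR = 3.750; RD = 19.800

RR = 0.2700 / 0.0720 = 3.750
risk difference = 0.2700 − 0.0720 = 0.1980 → 19.800 percentage points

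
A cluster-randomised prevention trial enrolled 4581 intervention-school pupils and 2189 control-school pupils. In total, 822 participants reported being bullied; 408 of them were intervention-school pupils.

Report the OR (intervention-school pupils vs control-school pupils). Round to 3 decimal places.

OR = 0.419

intervention-school pupils without the outcome: 4581 − 408 = 4173
control-school pupils with the outcome: 822 − 408 = 414
control-school pupils without the outcome: 2189 − 414 = 1775
OR = (408 × 1775) / (4173 × 414) = 724200/1727622 ≈ 0.419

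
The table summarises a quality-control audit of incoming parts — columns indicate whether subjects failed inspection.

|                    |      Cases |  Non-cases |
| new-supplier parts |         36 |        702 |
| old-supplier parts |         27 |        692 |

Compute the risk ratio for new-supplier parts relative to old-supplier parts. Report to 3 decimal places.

RR = 1.299

risk, new-supplier parts = 36/738 = 0.04878
risk, old-supplier parts = 27/719 = 0.03755
RR = 0.04878 / 0.03755 = 1.299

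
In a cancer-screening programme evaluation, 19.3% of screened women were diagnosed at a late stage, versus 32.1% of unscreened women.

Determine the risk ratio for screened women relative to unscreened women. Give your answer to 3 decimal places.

RR = 0.1930 / 0.3210 = 0.601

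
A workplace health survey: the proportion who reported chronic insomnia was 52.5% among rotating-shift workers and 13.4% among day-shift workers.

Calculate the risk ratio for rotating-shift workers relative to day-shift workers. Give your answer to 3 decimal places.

RR = 0.5250 / 0.1340 = 3.918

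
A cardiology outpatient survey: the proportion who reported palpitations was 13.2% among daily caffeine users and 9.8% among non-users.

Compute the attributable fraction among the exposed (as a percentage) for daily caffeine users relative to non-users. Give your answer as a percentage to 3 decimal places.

AR% = (0.1320 − 0.0980) / 0.1320 = 0.2576 → 25.758%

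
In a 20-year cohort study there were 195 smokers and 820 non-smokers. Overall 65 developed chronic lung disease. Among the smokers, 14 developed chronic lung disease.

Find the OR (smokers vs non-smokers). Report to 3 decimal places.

smokers without the outcome: 195 − 14 = 181
non-smokers with the outcome: 65 − 14 = 51
non-smokers without the outcome: 820 − 51 = 769
OR = (14 × 769) / (181 × 51) = 10766/9231 ≈ 1.166

OR ≈ 1.166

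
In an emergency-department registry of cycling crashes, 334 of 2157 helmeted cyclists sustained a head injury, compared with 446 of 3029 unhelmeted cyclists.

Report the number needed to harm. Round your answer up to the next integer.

risk, helmeted cyclists = 334/2157 = 0.154845
risk, unhelmeted cyclists = 446/3029 = 0.147243
absolute risk difference = 0.007601
1 / 0.007601 = 131.562 → round up → 132

NNH ≈ 132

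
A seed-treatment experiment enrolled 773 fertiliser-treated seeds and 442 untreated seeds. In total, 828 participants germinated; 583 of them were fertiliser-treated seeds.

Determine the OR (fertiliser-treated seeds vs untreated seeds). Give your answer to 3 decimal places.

OR: 2.467

fertiliser-treated seeds without the outcome: 773 − 583 = 190
untreated seeds with the outcome: 828 − 583 = 245
untreated seeds without the outcome: 442 − 245 = 197
odds, fertiliser-treated seeds = 583/190 = 3.0684
odds, untreated seeds = 245/197 = 1.2437
OR = 3.0684 / 1.2437 = 2.467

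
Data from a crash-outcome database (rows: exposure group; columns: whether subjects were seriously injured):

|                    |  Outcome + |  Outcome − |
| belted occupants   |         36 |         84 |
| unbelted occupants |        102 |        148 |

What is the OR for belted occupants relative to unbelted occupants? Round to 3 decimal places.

0.622

odds, belted occupants = 36/84 = 0.4286
odds, unbelted occupants = 102/148 = 0.6892
OR = 0.4286 / 0.6892 = 0.622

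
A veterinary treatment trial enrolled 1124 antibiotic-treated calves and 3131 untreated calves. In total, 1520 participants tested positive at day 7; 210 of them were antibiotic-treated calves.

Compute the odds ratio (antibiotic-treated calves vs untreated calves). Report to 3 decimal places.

antibiotic-treated calves without the outcome: 1124 − 210 = 914
untreated calves with the outcome: 1520 − 210 = 1310
untreated calves without the outcome: 3131 − 1310 = 1821
odds, antibiotic-treated calves = 210/914 = 0.2298
odds, untreated calves = 1310/1821 = 0.7194
OR = 0.2298 / 0.7194 = 0.319

0.319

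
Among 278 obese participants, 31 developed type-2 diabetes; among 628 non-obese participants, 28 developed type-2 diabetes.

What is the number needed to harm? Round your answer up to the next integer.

risk, obese participants = 31/278 = 0.111511
risk, non-obese participants = 28/628 = 0.044586
absolute risk difference = 0.066925
1 / 0.066925 = 14.942 → round up → 15

15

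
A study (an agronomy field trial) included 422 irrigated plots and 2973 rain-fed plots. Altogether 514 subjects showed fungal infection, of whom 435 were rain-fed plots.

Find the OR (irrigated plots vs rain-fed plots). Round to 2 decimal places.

irrigated plots with the outcome: 514 − 435 = 79
irrigated plots without the outcome: 422 − 79 = 343
rain-fed plots without the outcome: 2973 − 435 = 2538
odds, irrigated plots = 79/343 = 0.2303
odds, rain-fed plots = 435/2538 = 0.1714
OR = 0.2303 / 0.1714 = 1.34

OR ≈ 1.34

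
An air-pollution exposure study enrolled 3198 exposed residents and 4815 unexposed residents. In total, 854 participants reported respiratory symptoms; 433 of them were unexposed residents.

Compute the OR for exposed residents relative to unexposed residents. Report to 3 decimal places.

OR: 1.534

exposed residents with the outcome: 854 − 433 = 421
exposed residents without the outcome: 3198 − 421 = 2777
unexposed residents without the outcome: 4815 − 433 = 4382
odds, exposed residents = 421/2777 = 0.1516
odds, unexposed residents = 433/4382 = 0.0988
OR = 0.1516 / 0.0988 = 1.534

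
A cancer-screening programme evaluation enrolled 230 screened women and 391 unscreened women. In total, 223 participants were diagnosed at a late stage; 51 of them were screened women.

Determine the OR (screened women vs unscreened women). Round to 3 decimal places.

0.363

screened women without the outcome: 230 − 51 = 179
unscreened women with the outcome: 223 − 51 = 172
unscreened women without the outcome: 391 − 172 = 219
odds, screened women = 51/179 = 0.2849
odds, unscreened women = 172/219 = 0.7854
OR = 0.2849 / 0.7854 = 0.363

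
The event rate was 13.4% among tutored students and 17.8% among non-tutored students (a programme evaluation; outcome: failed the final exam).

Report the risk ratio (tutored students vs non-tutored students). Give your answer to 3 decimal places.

RR = 0.1340 / 0.1780 = 0.753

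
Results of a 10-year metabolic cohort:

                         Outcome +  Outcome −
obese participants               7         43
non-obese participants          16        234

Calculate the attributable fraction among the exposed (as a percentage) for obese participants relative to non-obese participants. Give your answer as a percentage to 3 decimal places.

54.286%

risk, obese participants = 7/50 = 0.1400
risk, non-obese participants = 16/250 = 0.0640
AR% = (0.1400 − 0.0640) / 0.1400 = 0.5429 → 54.286%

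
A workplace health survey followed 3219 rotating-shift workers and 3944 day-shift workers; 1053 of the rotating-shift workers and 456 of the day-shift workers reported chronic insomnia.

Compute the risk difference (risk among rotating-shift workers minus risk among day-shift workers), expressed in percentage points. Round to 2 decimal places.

RD: 21.15

risk, rotating-shift workers = 1053/3219 = 0.3271
risk, day-shift workers = 456/3944 = 0.1156
risk difference = 0.3271 − 0.1156 = 0.2115 → 21.15 percentage points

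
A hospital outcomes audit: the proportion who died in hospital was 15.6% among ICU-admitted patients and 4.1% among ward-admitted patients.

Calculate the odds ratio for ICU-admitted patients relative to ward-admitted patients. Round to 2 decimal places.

odds, ICU-admitted patients = 0.15600/0.84400 = 0.18483
odds, ward-admitted patients = 0.04100/0.95900 = 0.04275
OR = 0.18483 / 0.04275 = 4.32

4.32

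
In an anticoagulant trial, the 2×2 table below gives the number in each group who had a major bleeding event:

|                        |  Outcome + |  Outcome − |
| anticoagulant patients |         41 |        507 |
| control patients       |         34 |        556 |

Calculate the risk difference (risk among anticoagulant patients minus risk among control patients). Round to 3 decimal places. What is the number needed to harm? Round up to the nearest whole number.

RD = 0.017; NNH = 59

risk, anticoagulant patients = 41/548 = 0.0748
risk, control patients = 34/590 = 0.0576
risk difference = 0.0748 − 0.0576 = 0.017
absolute risk difference = 0.017190
1 / 0.017190 = 58.173 → round up → 59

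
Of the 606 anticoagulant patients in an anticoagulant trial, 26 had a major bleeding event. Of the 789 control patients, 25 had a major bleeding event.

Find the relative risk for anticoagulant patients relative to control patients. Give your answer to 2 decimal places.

risk, anticoagulant patients = 26/606 = 0.04290
risk, control patients = 25/789 = 0.03169
RR = 0.04290 / 0.03169 = 1.35

RR: 1.35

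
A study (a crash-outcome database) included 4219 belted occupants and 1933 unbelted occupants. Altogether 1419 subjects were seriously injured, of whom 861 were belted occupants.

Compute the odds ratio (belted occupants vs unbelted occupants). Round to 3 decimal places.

belted occupants without the outcome: 4219 − 861 = 3358
unbelted occupants with the outcome: 1419 − 861 = 558
unbelted occupants without the outcome: 1933 − 558 = 1375
OR = (861 × 1375) / (3358 × 558) = 1183875/1873764 ≈ 0.632

0.632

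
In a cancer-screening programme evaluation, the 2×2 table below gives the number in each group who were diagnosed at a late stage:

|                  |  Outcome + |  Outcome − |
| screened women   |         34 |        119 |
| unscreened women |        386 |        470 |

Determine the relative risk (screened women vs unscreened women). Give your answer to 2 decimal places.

risk, screened women = 34/153 = 0.2222
risk, unscreened women = 386/856 = 0.4509
RR = 0.2222 / 0.4509 = 0.49

RR: 0.49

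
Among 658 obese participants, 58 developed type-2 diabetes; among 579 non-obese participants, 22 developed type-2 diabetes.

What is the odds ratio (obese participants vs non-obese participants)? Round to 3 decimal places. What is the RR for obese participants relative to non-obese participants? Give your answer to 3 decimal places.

OR = 2.447; RR = 2.320

OR = (58 × 557) / (600 × 22) = 32306/13200 ≈ 2.447
risk, obese participants = 58/658 = 0.08815
risk, non-obese participants = 22/579 = 0.03800
RR = 0.08815 / 0.03800 = 2.320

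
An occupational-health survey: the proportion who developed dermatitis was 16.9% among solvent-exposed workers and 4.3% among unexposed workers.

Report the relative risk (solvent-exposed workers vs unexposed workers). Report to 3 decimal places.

RR = 0.16900 / 0.04300 = 3.930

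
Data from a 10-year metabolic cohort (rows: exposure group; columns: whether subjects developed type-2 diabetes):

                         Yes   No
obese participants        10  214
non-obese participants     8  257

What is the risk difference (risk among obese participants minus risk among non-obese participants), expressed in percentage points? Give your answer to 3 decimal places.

risk, obese participants = 10/224 = 0.04464
risk, non-obese participants = 8/265 = 0.03019
risk difference = 0.04464 − 0.03019 = 0.01445 → 1.445 percentage points

RD: 1.445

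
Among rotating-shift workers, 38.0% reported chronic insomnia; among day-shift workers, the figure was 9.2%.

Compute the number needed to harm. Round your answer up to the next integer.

4

absolute risk difference = 0.288000
1 / 0.288000 = 3.472 → round up → 4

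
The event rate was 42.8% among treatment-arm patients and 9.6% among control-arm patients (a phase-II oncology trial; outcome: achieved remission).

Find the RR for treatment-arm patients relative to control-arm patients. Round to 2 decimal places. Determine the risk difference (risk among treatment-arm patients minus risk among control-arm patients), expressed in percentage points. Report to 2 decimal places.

RR = 0.4280 / 0.0960 = 4.46
risk difference = 0.4280 − 0.0960 = 0.3320 → 33.20 percentage points

RR = 4.46; RD = 33.20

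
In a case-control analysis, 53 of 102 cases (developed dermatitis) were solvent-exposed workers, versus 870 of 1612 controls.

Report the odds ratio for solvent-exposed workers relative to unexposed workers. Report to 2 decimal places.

OR = (53 × 742) / (870 × 49) = 39326/42630 ≈ 0.92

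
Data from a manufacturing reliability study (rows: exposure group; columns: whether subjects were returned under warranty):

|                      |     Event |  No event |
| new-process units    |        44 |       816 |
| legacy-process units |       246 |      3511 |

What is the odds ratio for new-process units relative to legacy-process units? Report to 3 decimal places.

OR = (44 × 3511) / (816 × 246) = 154484/200736 ≈ 0.770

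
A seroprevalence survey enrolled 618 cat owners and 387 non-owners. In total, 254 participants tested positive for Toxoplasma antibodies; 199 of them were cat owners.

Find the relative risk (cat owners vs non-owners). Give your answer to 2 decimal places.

cat owners without the outcome: 618 − 199 = 419
non-owners with the outcome: 254 − 199 = 55
non-owners without the outcome: 387 − 55 = 332
risk, cat owners = 199/618 = 0.3220
risk, non-owners = 55/387 = 0.1421
RR = 0.3220 / 0.1421 = 2.27

RR = 2.27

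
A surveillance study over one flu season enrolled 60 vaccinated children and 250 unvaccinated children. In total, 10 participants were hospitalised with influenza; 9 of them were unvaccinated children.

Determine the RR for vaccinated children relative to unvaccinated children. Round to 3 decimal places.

vaccinated children with the outcome: 10 − 9 = 1
vaccinated children without the outcome: 60 − 1 = 59
unvaccinated children without the outcome: 250 − 9 = 241
risk, vaccinated children = 1/60 = 0.01667
risk, unvaccinated children = 9/250 = 0.03600
RR = 0.01667 / 0.03600 = 0.463

0.463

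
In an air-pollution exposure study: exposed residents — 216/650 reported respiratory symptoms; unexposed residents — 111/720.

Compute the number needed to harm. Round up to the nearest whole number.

NNH: 6

risk, exposed residents = 216/650 = 0.332308
risk, unexposed residents = 111/720 = 0.154167
absolute risk difference = 0.178141
1 / 0.178141 = 5.614 → round up → 6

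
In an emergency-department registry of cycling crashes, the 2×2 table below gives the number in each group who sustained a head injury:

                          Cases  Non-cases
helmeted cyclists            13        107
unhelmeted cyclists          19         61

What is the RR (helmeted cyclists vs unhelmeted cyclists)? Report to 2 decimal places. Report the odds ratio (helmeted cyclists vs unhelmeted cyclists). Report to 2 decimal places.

RR = 0.46; OR = 0.39

risk, helmeted cyclists = 13/120 = 0.1083
risk, unhelmeted cyclists = 19/80 = 0.2375
RR = 0.1083 / 0.2375 = 0.46
OR = (13 × 61) / (107 × 19) = 793/2033 ≈ 0.39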